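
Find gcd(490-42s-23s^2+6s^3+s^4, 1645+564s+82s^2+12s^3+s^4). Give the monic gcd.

35+12s+s^2

Repeated division with remainder:
  s^4+6s^3-23s^2-42s+490 = (s^4+12s^3+82s^2+564s+1645) + (-6s^3-105s^2-606s-1155)
  s^4+12s^3+82s^2+564s+1645 = (-(1/6)s+11/12)(-6s^3-105s^2-606s-1155) + ((309/4)s^2+927s+10815/4)
  -6s^3-105s^2-606s-1155 = (-(8/103)s-44/103)((309/4)s^2+927s+10815/4) + (0)
Last nonzero remainder: (309/4)s^2+927s+10815/4. Dividing through by 309/4 gives the monic gcd s^2+12s+35.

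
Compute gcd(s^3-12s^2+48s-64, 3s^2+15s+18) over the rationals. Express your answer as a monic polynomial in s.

1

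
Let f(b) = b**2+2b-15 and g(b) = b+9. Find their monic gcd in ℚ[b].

Apply the Euclidean algorithm:
  b**2+2b-15 = (b-7)(b+9) + (48)
  b+9 = ((1/48)b+3/16)(48) + (0)
The last nonzero remainder is the constant 48, so the polynomials are coprime and gcd = 1.

1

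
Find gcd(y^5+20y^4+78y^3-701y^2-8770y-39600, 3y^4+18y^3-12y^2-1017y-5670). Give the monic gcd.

y^2+7y+45

Repeated division with remainder:
  y^5+20y^4+78y^3-701y^2-8770y-39600 = ((1/3)y+14/3)(3y^4+18y^3-12y^2-1017y-5670) + (-2y^3-306y^2-2134y-13140)
  3y^4+18y^3-12y^2-1017y-5670 = (-(3/2)y+441/2)(-2y^3-306y^2-2134y-13140) + (64260y^2+449820y+2891700)
  -2y^3-306y^2-2134y-13140 = (-(1/32130)y-73/16065)(64260y^2+449820y+2891700) + (0)
Last nonzero remainder: 64260y^2+449820y+2891700. Dividing through by 64260 gives the monic gcd y^2+7y+45.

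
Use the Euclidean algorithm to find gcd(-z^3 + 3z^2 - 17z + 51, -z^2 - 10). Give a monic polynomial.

1

Apply the Euclidean algorithm:
  -z^3 + 3z^2 - 17z + 51 = (z - 3)(-z^2 - 10) + (-7z + 21)
  -z^2 - 10 = ((1/7)z + 3/7)(-7z + 21) + (-19)
  -7z + 21 = ((7/19)z - 21/19)(-19) + (0)
The last nonzero remainder is the constant -19, so the polynomials are coprime and gcd = 1.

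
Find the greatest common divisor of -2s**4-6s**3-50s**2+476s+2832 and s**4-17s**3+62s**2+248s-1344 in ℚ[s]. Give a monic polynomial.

s**2-2s-24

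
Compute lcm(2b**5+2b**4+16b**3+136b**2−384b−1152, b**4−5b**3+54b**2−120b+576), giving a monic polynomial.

b**7−2b**6+29b**5+68b**4−204b**3+1632b**2−2880b−13824

Repeated division with remainder:
  2b**5+2b**4+16b**3+136b**2−384b−1152 = (2b+12)(b**4−5b**3+54b**2−120b+576) + (−32b**3−272b**2−96b−8064)
  b**4−5b**3+54b**2−120b+576 = (−(1/32)b+27/64)(−32b**3−272b**2−96b−8064) + ((663/4)b**2−(663/2)b+3978)
  −32b**3−272b**2−96b−8064 = (−(128/663)b−448/221)((663/4)b**2−(663/2)b+3978) + (0)
Last nonzero remainder: (663/4)b**2−(663/2)b+3978. Dividing through by 663/4 gives the monic gcd b**2−2b+24.
Then lcm(f, g) = f·g / gcd(f, g); expanding and making the result monic gives the answer.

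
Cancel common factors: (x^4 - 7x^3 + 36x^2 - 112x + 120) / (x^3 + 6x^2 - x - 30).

By polynomial division,
  x^4 - 7x^3 + 36x^2 - 112x + 120 = (x - 13)(x^3 + 6x^2 - x - 30) + (115x^2 - 95x - 270)
  x^3 + 6x^2 - x - 30 = ((1/115)x + 157/2645)(115x^2 - 95x - 270) + ((3696/529)x - 7392/529)
  115x^2 - 95x - 270 = ((60835/3696)x + 23805/1232)((3696/529)x - 7392/529) + (0)
Last nonzero remainder: (3696/529)x - 7392/529. Dividing through by 3696/529 gives the monic gcd x - 2.
Cancel x - 2 from numerator and denominator to get the reduced form.

(x^3 - 5x^2 + 26x - 60)/(x^2 + 8x + 15)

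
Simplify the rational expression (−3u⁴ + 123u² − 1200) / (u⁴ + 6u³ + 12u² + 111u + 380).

(−3u² + 27u − 60)/(u² − 3u + 19)

By polynomial division,
  −3u⁴ + 123u² − 1200 = (−3)(u⁴ + 6u³ + 12u² + 111u + 380) + (18u³ + 159u² + 333u − 60)
  u⁴ + 6u³ + 12u² + 111u + 380 = ((1/18)u − 17/108)(18u³ + 159u² + 333u − 60) + ((667/36)u² + (667/4)u + 3335/9)
  18u³ + 159u² + 333u − 60 = ((648/667)u − 108/667)((667/36)u² + (667/4)u + 3335/9) + (0)
Last nonzero remainder: (667/36)u² + (667/4)u + 3335/9. Dividing through by 667/36 gives the monic gcd u² + 9u + 20.
Cancel u² + 9u + 20 from numerator and denominator to get the reduced form.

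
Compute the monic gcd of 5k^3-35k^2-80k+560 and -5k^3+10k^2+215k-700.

k-4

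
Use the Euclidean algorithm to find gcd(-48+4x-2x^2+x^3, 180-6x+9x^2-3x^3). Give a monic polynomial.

12+2x+x^2

Apply the Euclidean algorithm:
  x^3-2x^2+4x-48 = (-1/3)(-3x^3+9x^2-6x+180) + (x^2+2x+12)
  -3x^3+9x^2-6x+180 = (-3x+15)(x^2+2x+12) + (0)
The last nonzero remainder x^2+2x+12 is already monic.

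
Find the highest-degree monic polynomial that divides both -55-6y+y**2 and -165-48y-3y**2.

Apply the Euclidean algorithm:
  y**2-6y-55 = (-1/3)(-3y**2-48y-165) + (-22y-110)
  -3y**2-48y-165 = ((3/22)y+3/2)(-22y-110) + (0)
Last nonzero remainder: -22y-110. Dividing through by -22 gives the monic gcd y+5.

5+y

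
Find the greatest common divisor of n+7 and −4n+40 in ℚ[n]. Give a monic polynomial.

Euclidean algorithm in ℚ[n]:
  n+7 = (−1/4)(−4n+40) + (17)
  −4n+40 = (−(4/17)n+40/17)(17) + (0)
The last nonzero remainder is the constant 17, so the polynomials are coprime and gcd = 1.

1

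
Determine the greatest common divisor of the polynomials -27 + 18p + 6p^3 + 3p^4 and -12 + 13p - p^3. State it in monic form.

Apply the Euclidean algorithm:
  3p^4 + 6p^3 + 18p - 27 = (-3p - 6)(-p^3 + 13p - 12) + (39p^2 + 60p - 99)
  -p^3 + 13p - 12 = (-(1/39)p + 20/507)(39p^2 + 60p - 99) + ((1368/169)p - 1368/169)
  39p^2 + 60p - 99 = ((2197/456)p + 1859/152)((1368/169)p - 1368/169) + (0)
Last nonzero remainder: (1368/169)p - 1368/169. Dividing through by 1368/169 gives the monic gcd p - 1.

-1 + p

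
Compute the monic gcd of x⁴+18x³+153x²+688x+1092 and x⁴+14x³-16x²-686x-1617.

By polynomial division,
  x⁴+18x³+153x²+688x+1092 = (x⁴+14x³-16x²-686x-1617) + (4x³+169x²+1374x+2709)
  x⁴+14x³-16x²-686x-1617 = ((1/4)x-113/16)(4x³+169x²+1374x+2709) + ((13345/16)x²+(66725/8)x+280245/16)
  4x³+169x²+1374x+2709 = ((64/13345)x+2064/13345)((13345/16)x²+(66725/8)x+280245/16) + (0)
Last nonzero remainder: (13345/16)x²+(66725/8)x+280245/16. Dividing through by 13345/16 gives the monic gcd x²+10x+21.

x²+10x+21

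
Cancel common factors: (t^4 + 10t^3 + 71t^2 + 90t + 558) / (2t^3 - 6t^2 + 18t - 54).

(t^2 + 10t + 62)/(2t - 6)

By polynomial division,
  t^4 + 10t^3 + 71t^2 + 90t + 558 = ((1/2)t + 13/2)(2t^3 - 6t^2 + 18t - 54) + (101t^2 + 909)
  2t^3 - 6t^2 + 18t - 54 = ((2/101)t - 6/101)(101t^2 + 909) + (0)
Last nonzero remainder: 101t^2 + 909. Dividing through by 101 gives the monic gcd t^2 + 9.
Cancel t^2 + 9 from numerator and denominator to get the reduced form.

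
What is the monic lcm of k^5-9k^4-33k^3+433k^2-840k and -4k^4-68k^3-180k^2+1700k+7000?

k^7+6k^6-118k^5-512k^4+4005k^3+9050k^2-42000k

Apply the Euclidean algorithm:
  k^5-9k^4-33k^3+433k^2-840k = (-(1/4)k+13/2)(-4k^4-68k^3-180k^2+1700k+7000) + (364k^3+2028k^2-10140k-45500)
  -4k^4-68k^3-180k^2+1700k+7000 = (-(1/91)k-80/637)(364k^3+2028k^2-10140k-45500) + (-(1800/49)k^2-(3600/49)k+9000/7)
  364k^3+2028k^2-10140k-45500 = (-(4459/450)k-637/18)(-(1800/49)k^2-(3600/49)k+9000/7) + (0)
Last nonzero remainder: -(1800/49)k^2-(3600/49)k+9000/7. Dividing through by -1800/49 gives the monic gcd k^2+2k-35.
Then lcm(f, g) = f·g / gcd(f, g); expanding and making the result monic gives the answer.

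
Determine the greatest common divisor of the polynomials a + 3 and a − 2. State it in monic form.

1

Euclidean algorithm in ℚ[a]:
  a + 3 = (a − 2) + (5)
  a − 2 = ((1/5)a − 2/5)(5) + (0)
The last nonzero remainder is the constant 5, so the polynomials are coprime and gcd = 1.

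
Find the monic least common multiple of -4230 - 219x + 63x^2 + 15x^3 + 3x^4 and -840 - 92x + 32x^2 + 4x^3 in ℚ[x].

-9870 - 1921x + 74x^2 + 56x^3 + 12x^4 + x^5

Repeated division with remainder:
  3x^4 + 15x^3 + 63x^2 - 219x - 4230 = ((3/4)x - 9/4)(4x^3 + 32x^2 - 92x - 840) + (204x^2 + 204x - 6120)
  4x^3 + 32x^2 - 92x - 840 = ((1/51)x + 7/51)(204x^2 + 204x - 6120) + (0)
Last nonzero remainder: 204x^2 + 204x - 6120. Dividing through by 204 gives the monic gcd x^2 + x - 30.
Then lcm(f, g) = f·g / gcd(f, g); expanding and making the result monic gives the answer.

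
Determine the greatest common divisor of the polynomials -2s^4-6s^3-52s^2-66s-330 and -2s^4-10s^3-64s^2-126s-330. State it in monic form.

Repeated division with remainder:
  -2s^4-6s^3-52s^2-66s-330 = (-2s^4-10s^3-64s^2-126s-330) + (4s^3+12s^2+60s)
  -2s^4-10s^3-64s^2-126s-330 = (-(1/2)s-1)(4s^3+12s^2+60s) + (-22s^2-66s-330)
  4s^3+12s^2+60s = (-(2/11)s)(-22s^2-66s-330) + (0)
Last nonzero remainder: -22s^2-66s-330. Dividing through by -22 gives the monic gcd s^2+3s+15.

s^2+3s+15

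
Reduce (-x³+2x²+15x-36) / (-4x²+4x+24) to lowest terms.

(x²+x-12)/(4x+8)

Repeated division with remainder:
  -x³+2x²+15x-36 = ((1/4)x-1/4)(-4x²+4x+24) + (10x-30)
  -4x²+4x+24 = (-(2/5)x-4/5)(10x-30) + (0)
Last nonzero remainder: 10x-30. Dividing through by 10 gives the monic gcd x-3.
Cancel x-3 from numerator and denominator to get the reduced form.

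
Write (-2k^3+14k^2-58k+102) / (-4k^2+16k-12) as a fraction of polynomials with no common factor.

(k^2-4k+17)/(2k-2)

Euclidean algorithm in ℚ[k]:
  -2k^3+14k^2-58k+102 = ((1/2)k-3/2)(-4k^2+16k-12) + (-28k+84)
  -4k^2+16k-12 = ((1/7)k-1/7)(-28k+84) + (0)
Last nonzero remainder: -28k+84. Dividing through by -28 gives the monic gcd k-3.
Cancel k-3 from numerator and denominator to get the reduced form.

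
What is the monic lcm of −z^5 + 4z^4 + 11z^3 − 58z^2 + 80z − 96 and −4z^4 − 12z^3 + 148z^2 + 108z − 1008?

Euclidean algorithm in ℚ[z]:
  −z^5 + 4z^4 + 11z^3 − 58z^2 + 80z − 96 = ((1/4)z − 7/4)(−4z^4 − 12z^3 + 148z^2 + 108z − 1008) + (−47z^3 + 174z^2 + 521z − 1860)
  −4z^4 − 12z^3 + 148z^2 + 108z − 1008 = ((4/47)z + 1260/2209)(−47z^3 + 174z^2 + 521z − 1860) + ((9744/2209)z^2 − (68208/2209)z + 116928/2209)
  −47z^3 + 174z^2 + 521z − 1860 = (−(103823/9744)z − 342395/9744)((9744/2209)z^2 − (68208/2209)z + 116928/2209) + (0)
Last nonzero remainder: (9744/2209)z^2 − (68208/2209)z + 116928/2209. Dividing through by 9744/2209 gives the monic gcd z^2 − 7z + 12.
Then lcm(f, g) = f·g / gcd(f, g); expanding and making the result monic gives the answer.

z^7 + 6z^6 − 30z^5 − 136z^4 + 269z^3 + 514z^2 − 720z + 2016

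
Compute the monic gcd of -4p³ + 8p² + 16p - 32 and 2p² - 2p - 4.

p - 2

Euclidean algorithm in ℚ[p]:
  -4p³ + 8p² + 16p - 32 = (-2p + 2)(2p² - 2p - 4) + (12p - 24)
  2p² - 2p - 4 = ((1/6)p + 1/6)(12p - 24) + (0)
Last nonzero remainder: 12p - 24. Dividing through by 12 gives the monic gcd p - 2.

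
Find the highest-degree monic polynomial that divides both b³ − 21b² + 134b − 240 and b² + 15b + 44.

1

By polynomial division,
  b³ − 21b² + 134b − 240 = (b − 36)(b² + 15b + 44) + (630b + 1344)
  b² + 15b + 44 = ((1/630)b + 193/9450)(630b + 1344) + (3724/225)
  630b + 1344 = ((10125/266)b + 10800/133)(3724/225) + (0)
The last nonzero remainder is the constant 3724/225, so the polynomials are coprime and gcd = 1.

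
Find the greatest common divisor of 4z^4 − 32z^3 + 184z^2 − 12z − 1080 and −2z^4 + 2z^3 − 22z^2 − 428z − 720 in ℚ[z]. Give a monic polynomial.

Apply the Euclidean algorithm:
  4z^4 − 32z^3 + 184z^2 − 12z − 1080 = (−2)(−2z^4 + 2z^3 − 22z^2 − 428z − 720) + (−28z^3 + 140z^2 − 868z − 2520)
  −2z^4 + 2z^3 − 22z^2 − 428z − 720 = ((1/14)z + 2/7)(−28z^3 + 140z^2 − 868z − 2520) + (0)
Last nonzero remainder: −28z^3 + 140z^2 − 868z − 2520. Dividing through by −28 gives the monic gcd z^3 − 5z^2 + 31z + 90.

z^3 − 5z^2 + 31z + 90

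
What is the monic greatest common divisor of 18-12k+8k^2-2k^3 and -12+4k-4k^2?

3-k+k^2

Euclidean algorithm in ℚ[k]:
  -2k^3+8k^2-12k+18 = ((1/2)k-3/2)(-4k^2+4k-12) + (0)
Last nonzero remainder: -4k^2+4k-12. Dividing through by -4 gives the monic gcd k^2-k+3.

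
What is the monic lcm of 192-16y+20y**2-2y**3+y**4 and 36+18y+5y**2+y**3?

Euclidean algorithm in ℚ[y]:
  y**4-2y**3+20y**2-16y+192 = (y-7)(y**3+5y**2+18y+36) + (37y**2+74y+444)
  y**3+5y**2+18y+36 = ((1/37)y+3/37)(37y**2+74y+444) + (0)
Last nonzero remainder: 37y**2+74y+444. Dividing through by 37 gives the monic gcd y**2+2y+12.
Then lcm(f, g) = f·g / gcd(f, g); expanding and making the result monic gives the answer.

576+144y+44y**2+14y**3+y**4+y**5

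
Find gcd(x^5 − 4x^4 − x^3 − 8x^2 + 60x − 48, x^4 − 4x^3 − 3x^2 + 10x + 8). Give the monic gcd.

By polynomial division,
  x^5 − 4x^4 − x^3 − 8x^2 + 60x − 48 = (x)(x^4 − 4x^3 − 3x^2 + 10x + 8) + (2x^3 − 18x^2 + 52x − 48)
  x^4 − 4x^3 − 3x^2 + 10x + 8 = ((1/2)x + 5/2)(2x^3 − 18x^2 + 52x − 48) + (16x^2 − 96x + 128)
  2x^3 − 18x^2 + 52x − 48 = ((1/8)x − 3/8)(16x^2 − 96x + 128) + (0)
Last nonzero remainder: 16x^2 − 96x + 128. Dividing through by 16 gives the monic gcd x^2 − 6x + 8.

x^2 − 6x + 8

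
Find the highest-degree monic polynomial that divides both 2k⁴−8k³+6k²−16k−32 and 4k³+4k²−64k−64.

k²−3k−4

Apply the Euclidean algorithm:
  2k⁴−8k³+6k²−16k−32 = ((1/2)k−5/2)(4k³+4k²−64k−64) + (48k²−144k−192)
  4k³+4k²−64k−64 = ((1/12)k+1/3)(48k²−144k−192) + (0)
Last nonzero remainder: 48k²−144k−192. Dividing through by 48 gives the monic gcd k²−3k−4.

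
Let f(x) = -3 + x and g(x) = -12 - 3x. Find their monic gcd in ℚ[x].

1

By polynomial division,
  x - 3 = (-1/3)(-3x - 12) + (-7)
  -3x - 12 = ((3/7)x + 12/7)(-7) + (0)
The last nonzero remainder is the constant -7, so the polynomials are coprime and gcd = 1.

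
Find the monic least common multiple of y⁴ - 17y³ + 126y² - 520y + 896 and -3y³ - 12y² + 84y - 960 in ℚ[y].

Apply the Euclidean algorithm:
  y⁴ - 17y³ + 126y² - 520y + 896 = (-(1/3)y + 7)(-3y³ - 12y² + 84y - 960) + (238y² - 1428y + 7616)
  -3y³ - 12y² + 84y - 960 = (-(3/238)y - 15/119)(238y² - 1428y + 7616) + (0)
Last nonzero remainder: 238y² - 1428y + 7616. Dividing through by 238 gives the monic gcd y² - 6y + 32.
Then lcm(f, g) = f·g / gcd(f, g); expanding and making the result monic gives the answer.

y⁵ - 7y⁴ - 44y³ + 740y² - 4304y + 8960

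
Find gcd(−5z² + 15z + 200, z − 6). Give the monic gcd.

Repeated division with remainder:
  −5z² + 15z + 200 = (−5z − 15)(z − 6) + (110)
  z − 6 = ((1/110)z − 3/55)(110) + (0)
The last nonzero remainder is the constant 110, so the polynomials are coprime and gcd = 1.

1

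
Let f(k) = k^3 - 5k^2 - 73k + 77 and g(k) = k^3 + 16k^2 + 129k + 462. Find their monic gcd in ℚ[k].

Repeated division with remainder:
  k^3 - 5k^2 - 73k + 77 = (k^3 + 16k^2 + 129k + 462) + (-21k^2 - 202k - 385)
  k^3 + 16k^2 + 129k + 462 = (-(1/21)k - 134/441)(-21k^2 - 202k - 385) + ((21736/441)k + 21736/63)
  -21k^2 - 202k - 385 = (-(9261/21736)k - 2205/1976)((21736/441)k + 21736/63) + (0)
Last nonzero remainder: (21736/441)k + 21736/63. Dividing through by 21736/441 gives the monic gcd k + 7.

k + 7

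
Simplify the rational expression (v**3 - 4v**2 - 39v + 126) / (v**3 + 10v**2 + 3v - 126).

(v - 7)/(v + 7)

Repeated division with remainder:
  v**3 - 4v**2 - 39v + 126 = (v**3 + 10v**2 + 3v - 126) + (-14v**2 - 42v + 252)
  v**3 + 10v**2 + 3v - 126 = (-(1/14)v - 1/2)(-14v**2 - 42v + 252) + (0)
Last nonzero remainder: -14v**2 - 42v + 252. Dividing through by -14 gives the monic gcd v**2 + 3v - 18.
Cancel v**2 + 3v - 18 from numerator and denominator to get the reduced form.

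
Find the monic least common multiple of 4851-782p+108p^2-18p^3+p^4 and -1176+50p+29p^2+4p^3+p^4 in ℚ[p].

-116424+28470p+695p^2-134p^3+48p^4-16p^5+p^6

By polynomial division,
  p^4-18p^3+108p^2-782p+4851 = (p^4+4p^3+29p^2+50p-1176) + (-22p^3+79p^2-832p+6027)
  p^4+4p^3+29p^2+50p-1176 = (-(1/22)p-167/484)(-22p^3+79p^2-832p+6027) + ((8925/484)p^2+(8925/242)p+437325/484)
  -22p^3+79p^2-832p+6027 = (-(10648/8925)p+19844/2975)((8925/484)p^2+(8925/242)p+437325/484) + (0)
Last nonzero remainder: (8925/484)p^2+(8925/242)p+437325/484. Dividing through by 8925/484 gives the monic gcd p^2+2p+49.
Then lcm(f, g) = f·g / gcd(f, g); expanding and making the result monic gives the answer.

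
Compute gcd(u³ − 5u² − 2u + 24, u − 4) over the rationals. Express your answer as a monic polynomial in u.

u − 4

Apply the Euclidean algorithm:
  u³ − 5u² − 2u + 24 = (u² − u − 6)(u − 4) + (0)
The last nonzero remainder u − 4 is already monic.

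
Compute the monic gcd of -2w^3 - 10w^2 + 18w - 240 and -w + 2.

1

By polynomial division,
  -2w^3 - 10w^2 + 18w - 240 = (2w^2 + 14w + 10)(-w + 2) + (-260)
  -w + 2 = ((1/260)w - 1/130)(-260) + (0)
The last nonzero remainder is the constant -260, so the polynomials are coprime and gcd = 1.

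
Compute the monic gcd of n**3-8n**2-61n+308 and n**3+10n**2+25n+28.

n+7

Repeated division with remainder:
  n**3-8n**2-61n+308 = (n**3+10n**2+25n+28) + (-18n**2-86n+280)
  n**3+10n**2+25n+28 = (-(1/18)n-47/162)(-18n**2-86n+280) + ((1264/81)n+8848/81)
  -18n**2-86n+280 = (-(729/632)n+405/158)((1264/81)n+8848/81) + (0)
Last nonzero remainder: (1264/81)n+8848/81. Dividing through by 1264/81 gives the monic gcd n+7.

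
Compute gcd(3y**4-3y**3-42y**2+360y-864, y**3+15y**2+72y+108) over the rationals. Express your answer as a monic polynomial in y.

y+6

Euclidean algorithm in ℚ[y]:
  3y**4-3y**3-42y**2+360y-864 = (3y-48)(y**3+15y**2+72y+108) + (462y**2+3492y+4320)
  y**3+15y**2+72y+108 = ((1/462)y+191/11858)(462y**2+3492y+4320) + ((37962/5929)y+227772/5929)
  462y**2+3492y+4320 = ((456533/6327)y+237160/2109)((37962/5929)y+227772/5929) + (0)
Last nonzero remainder: (37962/5929)y+227772/5929. Dividing through by 37962/5929 gives the monic gcd y+6.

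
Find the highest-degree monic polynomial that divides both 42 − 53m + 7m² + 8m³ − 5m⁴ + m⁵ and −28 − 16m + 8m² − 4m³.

By polynomial division,
  m⁵ − 5m⁴ + 8m³ + 7m² − 53m + 42 = (−(1/4)m² + (3/4)m + 1/2)(−4m³ + 8m² − 16m − 28) + (8m² − 24m + 56)
  −4m³ + 8m² − 16m − 28 = (−(1/2)m − 1/2)(8m² − 24m + 56) + (0)
Last nonzero remainder: 8m² − 24m + 56. Dividing through by 8 gives the monic gcd m² − 3m + 7.

7 − 3m + m²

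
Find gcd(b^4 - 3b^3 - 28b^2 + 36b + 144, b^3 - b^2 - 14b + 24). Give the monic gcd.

b^2 + b - 12

Euclidean algorithm in ℚ[b]:
  b^4 - 3b^3 - 28b^2 + 36b + 144 = (b - 2)(b^3 - b^2 - 14b + 24) + (-16b^2 - 16b + 192)
  b^3 - b^2 - 14b + 24 = (-(1/16)b + 1/8)(-16b^2 - 16b + 192) + (0)
Last nonzero remainder: -16b^2 - 16b + 192. Dividing through by -16 gives the monic gcd b^2 + b - 12.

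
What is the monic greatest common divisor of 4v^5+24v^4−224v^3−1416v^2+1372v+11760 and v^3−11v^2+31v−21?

v^2−10v+21

Repeated division with remainder:
  4v^5+24v^4−224v^3−1416v^2+1372v+11760 = (4v^2+68v+400)(v^3−11v^2+31v−21) + (960v^2−9600v+20160)
  v^3−11v^2+31v−21 = ((1/960)v−1/960)(960v^2−9600v+20160) + (0)
Last nonzero remainder: 960v^2−9600v+20160. Dividing through by 960 gives the monic gcd v^2−10v+21.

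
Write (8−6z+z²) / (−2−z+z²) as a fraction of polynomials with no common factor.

(−4+z)/(1+z)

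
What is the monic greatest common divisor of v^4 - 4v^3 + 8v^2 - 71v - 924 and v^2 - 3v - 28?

v^2 - 3v - 28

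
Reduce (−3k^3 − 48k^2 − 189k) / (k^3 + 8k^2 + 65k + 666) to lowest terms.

Apply the Euclidean algorithm:
  −3k^3 − 48k^2 − 189k = (−3)(k^3 + 8k^2 + 65k + 666) + (−24k^2 + 6k + 1998)
  k^3 + 8k^2 + 65k + 666 = (−(1/24)k − 11/32)(−24k^2 + 6k + 1998) + ((2405/16)k + 21645/16)
  −24k^2 + 6k + 1998 = (−(384/2405)k + 96/65)((2405/16)k + 21645/16) + (0)
Last nonzero remainder: (2405/16)k + 21645/16. Dividing through by 2405/16 gives the monic gcd k + 9.
Cancel k + 9 from numerator and denominator to get the reduced form.

(−3k^2 − 21k)/(k^2 − k + 74)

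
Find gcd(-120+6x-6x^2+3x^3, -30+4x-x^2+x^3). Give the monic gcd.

10+2x+x^2

Apply the Euclidean algorithm:
  3x^3-6x^2+6x-120 = (3)(x^3-x^2+4x-30) + (-3x^2-6x-30)
  x^3-x^2+4x-30 = (-(1/3)x+1)(-3x^2-6x-30) + (0)
Last nonzero remainder: -3x^2-6x-30. Dividing through by -3 gives the monic gcd x^2+2x+10.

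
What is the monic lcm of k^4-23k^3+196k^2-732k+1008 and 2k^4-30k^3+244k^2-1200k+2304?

k^6-28k^5+359k^4-2816k^3+14076k^2-40176k+48384

By polynomial division,
  k^4-23k^3+196k^2-732k+1008 = (1/2)(2k^4-30k^3+244k^2-1200k+2304) + (-8k^3+74k^2-132k-144)
  2k^4-30k^3+244k^2-1200k+2304 = (-(1/4)k+23/16)(-8k^3+74k^2-132k-144) + ((837/8)k^2-(4185/4)k+2511)
  -8k^3+74k^2-132k-144 = (-(64/837)k-16/279)((837/8)k^2-(4185/4)k+2511) + (0)
Last nonzero remainder: (837/8)k^2-(4185/4)k+2511. Dividing through by 837/8 gives the monic gcd k^2-10k+24.
Then lcm(f, g) = f·g / gcd(f, g); expanding and making the result monic gives the answer.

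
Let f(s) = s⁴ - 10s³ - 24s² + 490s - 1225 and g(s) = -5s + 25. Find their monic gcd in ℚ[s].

s - 5

Repeated division with remainder:
  s⁴ - 10s³ - 24s² + 490s - 1225 = (-(1/5)s³ + s² + (49/5)s - 49)(-5s + 25) + (0)
Last nonzero remainder: -5s + 25. Dividing through by -5 gives the monic gcd s - 5.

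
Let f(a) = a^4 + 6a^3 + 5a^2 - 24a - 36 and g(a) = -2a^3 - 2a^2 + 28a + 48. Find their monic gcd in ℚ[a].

a^2 + 5a + 6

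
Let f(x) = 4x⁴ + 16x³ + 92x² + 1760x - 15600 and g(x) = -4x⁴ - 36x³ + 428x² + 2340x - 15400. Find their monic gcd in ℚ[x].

x² + 5x - 50

Repeated division with remainder:
  4x⁴ + 16x³ + 92x² + 1760x - 15600 = (-1)(-4x⁴ - 36x³ + 428x² + 2340x - 15400) + (-20x³ + 520x² + 4100x - 31000)
  -4x⁴ - 36x³ + 428x² + 2340x - 15400 = ((1/5)x + 7)(-20x³ + 520x² + 4100x - 31000) + (-4032x² - 20160x + 201600)
  -20x³ + 520x² + 4100x - 31000 = ((5/1008)x - 155/1008)(-4032x² - 20160x + 201600) + (0)
Last nonzero remainder: -4032x² - 20160x + 201600. Dividing through by -4032 gives the monic gcd x² + 5x - 50.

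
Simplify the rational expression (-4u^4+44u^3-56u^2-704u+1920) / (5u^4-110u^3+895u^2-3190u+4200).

(-4u-16)/(5u-35)

By polynomial division,
  -4u^4+44u^3-56u^2-704u+1920 = (-4/5)(5u^4-110u^3+895u^2-3190u+4200) + (-44u^3+660u^2-3256u+5280)
  5u^4-110u^3+895u^2-3190u+4200 = (-(5/44)u+35/44)(-44u^3+660u^2-3256u+5280) + (0)
Last nonzero remainder: -44u^3+660u^2-3256u+5280. Dividing through by -44 gives the monic gcd u^3-15u^2+74u-120.
Cancel u^3-15u^2+74u-120 from numerator and denominator to get the reduced form.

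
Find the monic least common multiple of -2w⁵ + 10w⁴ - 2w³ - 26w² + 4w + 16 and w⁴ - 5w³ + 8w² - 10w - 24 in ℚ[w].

By polynomial division,
  -2w⁵ + 10w⁴ - 2w³ - 26w² + 4w + 16 = (-2w)(w⁴ - 5w³ + 8w² - 10w - 24) + (14w³ - 46w² - 44w + 16)
  w⁴ - 5w³ + 8w² - 10w - 24 = ((1/14)w - 6/49)(14w³ - 46w² - 44w + 16) + ((270/49)w² - (810/49)w - 1080/49)
  14w³ - 46w² - 44w + 16 = ((343/135)w - 98/135)((270/49)w² - (810/49)w - 1080/49) + (0)
Last nonzero remainder: (270/49)w² - (810/49)w - 1080/49. Dividing through by 270/49 gives the monic gcd w² - 3w - 4.
Then lcm(f, g) = f·g / gcd(f, g); expanding and making the result monic gives the answer.

w⁷ - 7w⁶ + 17w⁵ - 19w⁴ - 22w³ + 74w² + 4w - 48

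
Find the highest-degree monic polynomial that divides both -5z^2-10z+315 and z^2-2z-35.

Apply the Euclidean algorithm:
  -5z^2-10z+315 = (-5)(z^2-2z-35) + (-20z+140)
  z^2-2z-35 = (-(1/20)z-1/4)(-20z+140) + (0)
Last nonzero remainder: -20z+140. Dividing through by -20 gives the monic gcd z-7.

z-7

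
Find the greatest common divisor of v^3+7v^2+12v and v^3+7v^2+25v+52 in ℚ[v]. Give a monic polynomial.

v+4

Apply the Euclidean algorithm:
  v^3+7v^2+12v = (v^3+7v^2+25v+52) + (-13v-52)
  v^3+7v^2+25v+52 = (-(1/13)v^2-(3/13)v-1)(-13v-52) + (0)
Last nonzero remainder: -13v-52. Dividing through by -13 gives the monic gcd v+4.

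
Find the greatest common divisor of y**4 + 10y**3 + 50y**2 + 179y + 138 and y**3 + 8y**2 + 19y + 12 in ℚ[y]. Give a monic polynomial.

Euclidean algorithm in ℚ[y]:
  y**4 + 10y**3 + 50y**2 + 179y + 138 = (y + 2)(y**3 + 8y**2 + 19y + 12) + (15y**2 + 129y + 114)
  y**3 + 8y**2 + 19y + 12 = ((1/15)y - 1/25)(15y**2 + 129y + 114) + ((414/25)y + 414/25)
  15y**2 + 129y + 114 = ((125/138)y + 475/69)((414/25)y + 414/25) + (0)
Last nonzero remainder: (414/25)y + 414/25. Dividing through by 414/25 gives the monic gcd y + 1.

y + 1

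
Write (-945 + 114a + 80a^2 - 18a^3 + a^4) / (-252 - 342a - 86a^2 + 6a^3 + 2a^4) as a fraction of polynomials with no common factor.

(45 - 14a + a^2)/(12 + 14a + 2a^2)

Repeated division with remainder:
  a^4 - 18a^3 + 80a^2 + 114a - 945 = (1/2)(2a^4 + 6a^3 - 86a^2 - 342a - 252) + (-21a^3 + 123a^2 + 285a - 819)
  2a^4 + 6a^3 - 86a^2 - 342a - 252 = (-(2/21)a - 124/147)(-21a^3 + 123a^2 + 285a - 819) + ((2200/49)a^2 - (8800/49)a - 6600/7)
  -21a^3 + 123a^2 + 285a - 819 = (-(1029/2200)a + 1911/2200)((2200/49)a^2 - (8800/49)a - 6600/7) + (0)
Last nonzero remainder: (2200/49)a^2 - (8800/49)a - 6600/7. Dividing through by 2200/49 gives the monic gcd a^2 - 4a - 21.
Cancel a^2 - 4a - 21 from numerator and denominator to get the reduced form.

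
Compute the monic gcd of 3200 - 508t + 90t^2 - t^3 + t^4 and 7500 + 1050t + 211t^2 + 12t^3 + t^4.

100 + 6t + t^2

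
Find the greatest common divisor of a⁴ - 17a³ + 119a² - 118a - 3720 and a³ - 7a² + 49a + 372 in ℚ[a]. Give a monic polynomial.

a³ - 7a² + 49a + 372

Apply the Euclidean algorithm:
  a⁴ - 17a³ + 119a² - 118a - 3720 = (a - 10)(a³ - 7a² + 49a + 372) + (0)
The last nonzero remainder a³ - 7a² + 49a + 372 is already monic.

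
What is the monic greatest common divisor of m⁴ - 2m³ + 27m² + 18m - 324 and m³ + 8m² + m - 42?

By polynomial division,
  m⁴ - 2m³ + 27m² + 18m - 324 = (m - 10)(m³ + 8m² + m - 42) + (106m² + 70m - 744)
  m³ + 8m² + m - 42 = ((1/106)m + 389/5618)(106m² + 70m - 744) + ((8910/2809)m + 26730/2809)
  106m² + 70m - 744 = ((148877/4455)m - 348316/4455)((8910/2809)m + 26730/2809) + (0)
Last nonzero remainder: (8910/2809)m + 26730/2809. Dividing through by 8910/2809 gives the monic gcd m + 3.

m + 3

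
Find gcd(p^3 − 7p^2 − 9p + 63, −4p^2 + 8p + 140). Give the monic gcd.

p − 7

Apply the Euclidean algorithm:
  p^3 − 7p^2 − 9p + 63 = (−(1/4)p + 5/4)(−4p^2 + 8p + 140) + (16p − 112)
  −4p^2 + 8p + 140 = (−(1/4)p − 5/4)(16p − 112) + (0)
Last nonzero remainder: 16p − 112. Dividing through by 16 gives the monic gcd p − 7.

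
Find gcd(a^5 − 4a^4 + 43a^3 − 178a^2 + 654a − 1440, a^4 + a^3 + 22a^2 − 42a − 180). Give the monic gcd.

Apply the Euclidean algorithm:
  a^5 − 4a^4 + 43a^3 − 178a^2 + 654a − 1440 = (a − 5)(a^4 + a^3 + 22a^2 − 42a − 180) + (26a^3 − 26a^2 + 624a − 2340)
  a^4 + a^3 + 22a^2 − 42a − 180 = ((1/26)a + 1/13)(26a^3 − 26a^2 + 624a − 2340) + (0)
Last nonzero remainder: 26a^3 − 26a^2 + 624a − 2340. Dividing through by 26 gives the monic gcd a^3 − a^2 + 24a − 90.

a^3 − a^2 + 24a − 90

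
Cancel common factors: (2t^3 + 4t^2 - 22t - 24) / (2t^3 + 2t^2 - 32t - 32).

Repeated division with remainder:
  2t^3 + 4t^2 - 22t - 24 = (2t^3 + 2t^2 - 32t - 32) + (2t^2 + 10t + 8)
  2t^3 + 2t^2 - 32t - 32 = (t - 4)(2t^2 + 10t + 8) + (0)
Last nonzero remainder: 2t^2 + 10t + 8. Dividing through by 2 gives the monic gcd t^2 + 5t + 4.
Cancel t^2 + 5t + 4 from numerator and denominator to get the reduced form.

(t - 3)/(t - 4)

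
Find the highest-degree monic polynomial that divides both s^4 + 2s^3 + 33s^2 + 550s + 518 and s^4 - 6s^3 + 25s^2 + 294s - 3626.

s^3 + s^2 + 32s + 518

Apply the Euclidean algorithm:
  s^4 + 2s^3 + 33s^2 + 550s + 518 = (s^4 - 6s^3 + 25s^2 + 294s - 3626) + (8s^3 + 8s^2 + 256s + 4144)
  s^4 - 6s^3 + 25s^2 + 294s - 3626 = ((1/8)s - 7/8)(8s^3 + 8s^2 + 256s + 4144) + (0)
Last nonzero remainder: 8s^3 + 8s^2 + 256s + 4144. Dividing through by 8 gives the monic gcd s^3 + s^2 + 32s + 518.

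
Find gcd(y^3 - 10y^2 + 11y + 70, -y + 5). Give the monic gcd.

y - 5

Repeated division with remainder:
  y^3 - 10y^2 + 11y + 70 = (-y^2 + 5y + 14)(-y + 5) + (0)
Last nonzero remainder: -y + 5. Dividing through by -1 gives the monic gcd y - 5.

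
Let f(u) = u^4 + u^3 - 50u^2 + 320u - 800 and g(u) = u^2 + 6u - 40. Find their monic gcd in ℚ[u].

By polynomial division,
  u^4 + u^3 - 50u^2 + 320u - 800 = (u^2 - 5u + 20)(u^2 + 6u - 40) + (0)
The last nonzero remainder u^2 + 6u - 40 is already monic.

u^2 + 6u - 40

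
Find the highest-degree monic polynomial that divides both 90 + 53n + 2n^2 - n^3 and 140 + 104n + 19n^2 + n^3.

2 + n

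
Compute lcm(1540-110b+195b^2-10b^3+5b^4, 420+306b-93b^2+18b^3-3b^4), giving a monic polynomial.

-1540-1122b+201b^2-168b^3+42b^4-6b^5+b^6

Apply the Euclidean algorithm:
  5b^4-10b^3+195b^2-110b+1540 = (-5/3)(-3b^4+18b^3-93b^2+306b+420) + (20b^3+40b^2+400b+2240)
  -3b^4+18b^3-93b^2+306b+420 = (-(3/20)b+6/5)(20b^3+40b^2+400b+2240) + (-81b^2+162b-2268)
  20b^3+40b^2+400b+2240 = (-(20/81)b-80/81)(-81b^2+162b-2268) + (0)
Last nonzero remainder: -81b^2+162b-2268. Dividing through by -81 gives the monic gcd b^2-2b+28.
Then lcm(f, g) = f·g / gcd(f, g); expanding and making the result monic gives the answer.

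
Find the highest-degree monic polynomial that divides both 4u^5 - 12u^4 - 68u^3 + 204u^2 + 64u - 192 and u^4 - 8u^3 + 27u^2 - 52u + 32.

By polynomial division,
  4u^5 - 12u^4 - 68u^3 + 204u^2 + 64u - 192 = (4u + 20)(u^4 - 8u^3 + 27u^2 - 52u + 32) + (-16u^3 - 128u^2 + 976u - 832)
  u^4 - 8u^3 + 27u^2 - 52u + 32 = (-(1/16)u + 1)(-16u^3 - 128u^2 + 976u - 832) + (216u^2 - 1080u + 864)
  -16u^3 - 128u^2 + 976u - 832 = (-(2/27)u - 26/27)(216u^2 - 1080u + 864) + (0)
Last nonzero remainder: 216u^2 - 1080u + 864. Dividing through by 216 gives the monic gcd u^2 - 5u + 4.

u^2 - 5u + 4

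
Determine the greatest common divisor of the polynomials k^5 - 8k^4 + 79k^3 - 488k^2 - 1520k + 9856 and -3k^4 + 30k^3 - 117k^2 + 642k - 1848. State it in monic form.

k^2 - 11k + 28

By polynomial division,
  k^5 - 8k^4 + 79k^3 - 488k^2 - 1520k + 9856 = (-(1/3)k - 2/3)(-3k^4 + 30k^3 - 117k^2 + 642k - 1848) + (60k^3 - 352k^2 - 1708k + 8624)
  -3k^4 + 30k^3 - 117k^2 + 642k - 1848 = (-(1/20)k + 31/150)(60k^3 - 352k^2 - 1708k + 8624) + (-(9724/75)k^2 + (106964/75)k - 272272/75)
  60k^3 - 352k^2 - 1708k + 8624 = (-(1125/2431)k - 525/221)(-(9724/75)k^2 + (106964/75)k - 272272/75) + (0)
Last nonzero remainder: -(9724/75)k^2 + (106964/75)k - 272272/75. Dividing through by -9724/75 gives the monic gcd k^2 - 11k + 28.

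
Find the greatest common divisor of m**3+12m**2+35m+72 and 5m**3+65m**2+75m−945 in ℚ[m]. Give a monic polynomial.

Apply the Euclidean algorithm:
  m**3+12m**2+35m+72 = (1/5)(5m**3+65m**2+75m−945) + (−m**2+20m+261)
  5m**3+65m**2+75m−945 = (−5m−165)(−m**2+20m+261) + (4680m+42120)
  −m**2+20m+261 = (−(1/4680)m+29/4680)(4680m+42120) + (0)
Last nonzero remainder: 4680m+42120. Dividing through by 4680 gives the monic gcd m+9.

m+9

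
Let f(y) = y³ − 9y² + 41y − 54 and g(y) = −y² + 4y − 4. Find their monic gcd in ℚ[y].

y − 2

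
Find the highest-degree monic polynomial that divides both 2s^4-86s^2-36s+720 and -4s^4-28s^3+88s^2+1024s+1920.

s^3+3s^2-34s-120

By polynomial division,
  2s^4-86s^2-36s+720 = (-1/2)(-4s^4-28s^3+88s^2+1024s+1920) + (-14s^3-42s^2+476s+1680)
  -4s^4-28s^3+88s^2+1024s+1920 = ((2/7)s+8/7)(-14s^3-42s^2+476s+1680) + (0)
Last nonzero remainder: -14s^3-42s^2+476s+1680. Dividing through by -14 gives the monic gcd s^3+3s^2-34s-120.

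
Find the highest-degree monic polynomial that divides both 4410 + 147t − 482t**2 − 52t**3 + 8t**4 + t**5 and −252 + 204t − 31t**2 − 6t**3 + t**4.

Repeated division with remainder:
  t**5 + 8t**4 − 52t**3 − 482t**2 + 147t + 4410 = (t + 14)(t**4 − 6t**3 − 31t**2 + 204t − 252) + (63t**3 − 252t**2 − 2457t + 7938)
  t**4 − 6t**3 − 31t**2 + 204t − 252 = ((1/63)t − 2/63)(63t**3 − 252t**2 − 2457t + 7938) + (0)
Last nonzero remainder: 63t**3 − 252t**2 − 2457t + 7938. Dividing through by 63 gives the monic gcd t**3 − 4t**2 − 39t + 126.

126 − 39t − 4t**2 + t**3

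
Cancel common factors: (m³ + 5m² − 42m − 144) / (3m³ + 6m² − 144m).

(m + 3)/(3m)

Apply the Euclidean algorithm:
  m³ + 5m² − 42m − 144 = (1/3)(3m³ + 6m² − 144m) + (3m² + 6m − 144)
  3m³ + 6m² − 144m = (m)(3m² + 6m − 144) + (0)
Last nonzero remainder: 3m² + 6m − 144. Dividing through by 3 gives the monic gcd m² + 2m − 48.
Cancel m² + 2m − 48 from numerator and denominator to get the reduced form.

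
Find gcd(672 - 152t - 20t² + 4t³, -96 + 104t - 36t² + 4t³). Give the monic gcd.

-4 + t

By polynomial division,
  4t³ - 20t² - 152t + 672 = (4t³ - 36t² + 104t - 96) + (16t² - 256t + 768)
  4t³ - 36t² + 104t - 96 = ((1/4)t + 7/4)(16t² - 256t + 768) + (360t - 1440)
  16t² - 256t + 768 = ((2/45)t - 8/15)(360t - 1440) + (0)
Last nonzero remainder: 360t - 1440. Dividing through by 360 gives the monic gcd t - 4.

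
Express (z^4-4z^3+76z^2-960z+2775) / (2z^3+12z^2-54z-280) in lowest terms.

(z^3+z^2+81z-555)/(2z^2+22z+56)

Repeated division with remainder:
  z^4-4z^3+76z^2-960z+2775 = ((1/2)z-5)(2z^3+12z^2-54z-280) + (163z^2-1090z+1375)
  2z^3+12z^2-54z-280 = ((2/163)z+4136/26569)(163z^2-1090z+1375) + ((2625264/26569)z-13126320/26569)
  163z^2-1090z+1375 = ((4330747/2625264)z-7306475/2625264)((2625264/26569)z-13126320/26569) + (0)
Last nonzero remainder: (2625264/26569)z-13126320/26569. Dividing through by 2625264/26569 gives the monic gcd z-5.
Cancel z-5 from numerator and denominator to get the reduced form.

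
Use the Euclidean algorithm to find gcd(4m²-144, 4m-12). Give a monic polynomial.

Apply the Euclidean algorithm:
  4m²-144 = (m+3)(4m-12) + (-108)
  4m-12 = (-(1/27)m+1/9)(-108) + (0)
The last nonzero remainder is the constant -108, so the polynomials are coprime and gcd = 1.

1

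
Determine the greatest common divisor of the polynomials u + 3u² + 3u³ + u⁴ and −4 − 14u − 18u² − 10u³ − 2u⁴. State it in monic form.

By polynomial division,
  u⁴ + 3u³ + 3u² + u = (−1/2)(−2u⁴ − 10u³ − 18u² − 14u − 4) + (−2u³ − 6u² − 6u − 2)
  −2u⁴ − 10u³ − 18u² − 14u − 4 = (u + 2)(−2u³ − 6u² − 6u − 2) + (0)
Last nonzero remainder: −2u³ − 6u² − 6u − 2. Dividing through by −2 gives the monic gcd u³ + 3u² + 3u + 1.

1 + 3u + 3u² + u³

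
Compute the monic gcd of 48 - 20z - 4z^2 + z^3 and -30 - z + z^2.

Euclidean algorithm in ℚ[z]:
  z^3 - 4z^2 - 20z + 48 = (z - 3)(z^2 - z - 30) + (7z - 42)
  z^2 - z - 30 = ((1/7)z + 5/7)(7z - 42) + (0)
Last nonzero remainder: 7z - 42. Dividing through by 7 gives the monic gcd z - 6.

-6 + z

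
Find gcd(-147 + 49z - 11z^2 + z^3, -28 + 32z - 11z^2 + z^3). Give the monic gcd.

-7 + z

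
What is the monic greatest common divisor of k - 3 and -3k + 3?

1

Repeated division with remainder:
  k - 3 = (-1/3)(-3k + 3) + (-2)
  -3k + 3 = ((3/2)k - 3/2)(-2) + (0)
The last nonzero remainder is the constant -2, so the polynomials are coprime and gcd = 1.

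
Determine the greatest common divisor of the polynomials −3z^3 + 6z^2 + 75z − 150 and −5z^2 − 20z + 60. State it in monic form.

Apply the Euclidean algorithm:
  −3z^3 + 6z^2 + 75z − 150 = ((3/5)z − 18/5)(−5z^2 − 20z + 60) + (−33z + 66)
  −5z^2 − 20z + 60 = ((5/33)z + 10/11)(−33z + 66) + (0)
Last nonzero remainder: −33z + 66. Dividing through by −33 gives the monic gcd z − 2.

z − 2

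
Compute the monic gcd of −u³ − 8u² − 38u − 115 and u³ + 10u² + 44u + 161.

u² + 3u + 23

Apply the Euclidean algorithm:
  −u³ − 8u² − 38u − 115 = (−1)(u³ + 10u² + 44u + 161) + (2u² + 6u + 46)
  u³ + 10u² + 44u + 161 = ((1/2)u + 7/2)(2u² + 6u + 46) + (0)
Last nonzero remainder: 2u² + 6u + 46. Dividing through by 2 gives the monic gcd u² + 3u + 23.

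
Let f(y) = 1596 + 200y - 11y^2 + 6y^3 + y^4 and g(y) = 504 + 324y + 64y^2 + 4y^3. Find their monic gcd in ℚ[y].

Repeated division with remainder:
  y^4 + 6y^3 - 11y^2 + 200y + 1596 = ((1/4)y - 5/2)(4y^3 + 64y^2 + 324y + 504) + (68y^2 + 884y + 2856)
  4y^3 + 64y^2 + 324y + 504 = ((1/17)y + 3/17)(68y^2 + 884y + 2856) + (0)
Last nonzero remainder: 68y^2 + 884y + 2856. Dividing through by 68 gives the monic gcd y^2 + 13y + 42.

42 + 13y + y^2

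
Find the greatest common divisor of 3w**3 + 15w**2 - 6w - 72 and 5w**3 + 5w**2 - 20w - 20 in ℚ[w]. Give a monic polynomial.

w - 2

Euclidean algorithm in ℚ[w]:
  3w**3 + 15w**2 - 6w - 72 = (3/5)(5w**3 + 5w**2 - 20w - 20) + (12w**2 + 6w - 60)
  5w**3 + 5w**2 - 20w - 20 = ((5/12)w + 5/24)(12w**2 + 6w - 60) + ((15/4)w - 15/2)
  12w**2 + 6w - 60 = ((16/5)w + 8)((15/4)w - 15/2) + (0)
Last nonzero remainder: (15/4)w - 15/2. Dividing through by 15/4 gives the monic gcd w - 2.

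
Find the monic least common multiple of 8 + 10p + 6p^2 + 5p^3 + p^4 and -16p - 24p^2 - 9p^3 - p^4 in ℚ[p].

32p + 48p^2 + 34p^3 + 26p^4 + 9p^5 + p^6

Apply the Euclidean algorithm:
  p^4 + 5p^3 + 6p^2 + 10p + 8 = (-1)(-p^4 - 9p^3 - 24p^2 - 16p) + (-4p^3 - 18p^2 - 6p + 8)
  -p^4 - 9p^3 - 24p^2 - 16p = ((1/4)p + 9/8)(-4p^3 - 18p^2 - 6p + 8) + (-(9/4)p^2 - (45/4)p - 9)
  -4p^3 - 18p^2 - 6p + 8 = ((16/9)p - 8/9)(-(9/4)p^2 - (45/4)p - 9) + (0)
Last nonzero remainder: -(9/4)p^2 - (45/4)p - 9. Dividing through by -9/4 gives the monic gcd p^2 + 5p + 4.
Then lcm(f, g) = f·g / gcd(f, g); expanding and making the result monic gives the answer.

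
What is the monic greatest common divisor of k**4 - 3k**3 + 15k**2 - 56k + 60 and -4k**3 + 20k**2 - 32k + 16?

k**2 - 4k + 4

Euclidean algorithm in ℚ[k]:
  k**4 - 3k**3 + 15k**2 - 56k + 60 = (-(1/4)k - 1/2)(-4k**3 + 20k**2 - 32k + 16) + (17k**2 - 68k + 68)
  -4k**3 + 20k**2 - 32k + 16 = (-(4/17)k + 4/17)(17k**2 - 68k + 68) + (0)
Last nonzero remainder: 17k**2 - 68k + 68. Dividing through by 17 gives the monic gcd k**2 - 4k + 4.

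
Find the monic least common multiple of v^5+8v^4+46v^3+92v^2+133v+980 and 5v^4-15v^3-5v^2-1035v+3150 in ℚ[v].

Apply the Euclidean algorithm:
  v^5+8v^4+46v^3+92v^2+133v+980 = ((1/5)v+11/5)(5v^4-15v^3-5v^2-1035v+3150) + (80v^3+310v^2+1780v-5950)
  5v^4-15v^3-5v^2-1035v+3150 = ((1/16)v-55/128)(80v^3+310v^2+1780v-5950) + ((1085/64)v^2+(3255/32)v+37975/64)
  80v^3+310v^2+1780v-5950 = ((1024/217)v-2176/217)((1085/64)v^2+(3255/32)v+37975/64) + (0)
Last nonzero remainder: (1085/64)v^2+(3255/32)v+37975/64. Dividing through by 1085/64 gives the monic gcd v^2+6v+35.
Then lcm(f, g) = f·g / gcd(f, g); expanding and making the result monic gives the answer.

v^7-v^6-8v^5-178v^4+133v^3+1439v^2-6426v+17640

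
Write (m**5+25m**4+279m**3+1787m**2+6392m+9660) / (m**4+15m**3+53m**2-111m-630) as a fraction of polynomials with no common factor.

(m**2+7m+46)/(m-3)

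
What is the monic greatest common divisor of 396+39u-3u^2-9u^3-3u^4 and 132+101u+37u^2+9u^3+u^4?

44+19u+6u^2+u^3

Apply the Euclidean algorithm:
  -3u^4-9u^3-3u^2+39u+396 = (-3)(u^4+9u^3+37u^2+101u+132) + (18u^3+108u^2+342u+792)
  u^4+9u^3+37u^2+101u+132 = ((1/18)u+1/6)(18u^3+108u^2+342u+792) + (0)
Last nonzero remainder: 18u^3+108u^2+342u+792. Dividing through by 18 gives the monic gcd u^3+6u^2+19u+44.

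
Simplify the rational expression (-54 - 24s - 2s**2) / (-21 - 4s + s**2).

By polynomial division,
  -2s**2 - 24s - 54 = (-2)(s**2 - 4s - 21) + (-32s - 96)
  s**2 - 4s - 21 = (-(1/32)s + 7/32)(-32s - 96) + (0)
Last nonzero remainder: -32s - 96. Dividing through by -32 gives the monic gcd s + 3.
Cancel s + 3 from numerator and denominator to get the reduced form.

(-18 - 2s)/(-7 + s)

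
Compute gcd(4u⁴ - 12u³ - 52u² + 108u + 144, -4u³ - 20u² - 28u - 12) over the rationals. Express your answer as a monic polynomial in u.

Euclidean algorithm in ℚ[u]:
  4u⁴ - 12u³ - 52u² + 108u + 144 = (-u + 8)(-4u³ - 20u² - 28u - 12) + (80u² + 320u + 240)
  -4u³ - 20u² - 28u - 12 = (-(1/20)u - 1/20)(80u² + 320u + 240) + (0)
Last nonzero remainder: 80u² + 320u + 240. Dividing through by 80 gives the monic gcd u² + 4u + 3.

u² + 4u + 3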